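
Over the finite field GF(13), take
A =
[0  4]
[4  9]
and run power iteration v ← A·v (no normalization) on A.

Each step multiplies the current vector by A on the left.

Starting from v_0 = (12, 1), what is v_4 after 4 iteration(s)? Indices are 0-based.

v_4 = (7, 7)

v_0 = (12, 1).
v_1 = A·v_0 = (4, 5).
v_2 = A·v_1 = (7, 9).
v_3 = A·v_2 = (10, 5).
v_4 = A·v_3 = (7, 7).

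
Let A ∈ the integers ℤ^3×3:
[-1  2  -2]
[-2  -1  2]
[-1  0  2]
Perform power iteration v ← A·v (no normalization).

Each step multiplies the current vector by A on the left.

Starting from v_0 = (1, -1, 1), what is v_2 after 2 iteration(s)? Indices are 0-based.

v_2 = (5, 11, 7)

v_0 = (1, -1, 1).
v_1 = A·v_0 = (-5, 1, 1).
v_2 = A·v_1 = (5, 11, 7).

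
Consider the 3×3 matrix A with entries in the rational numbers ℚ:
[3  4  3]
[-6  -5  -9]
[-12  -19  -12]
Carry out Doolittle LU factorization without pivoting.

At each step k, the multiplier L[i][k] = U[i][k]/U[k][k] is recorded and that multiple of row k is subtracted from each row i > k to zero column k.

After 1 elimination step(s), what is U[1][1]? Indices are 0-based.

Step 1: pivot at (0,0) is 3.
  row1 ← row1 − (-2)·row0  ⇒  L[1][0]=-2, U row1=(0, 3, -3)
  row2 ← row2 − (-4)·row0  ⇒  L[2][0]=-4, U row2=(0, -3, 0)

U[1][1] = 3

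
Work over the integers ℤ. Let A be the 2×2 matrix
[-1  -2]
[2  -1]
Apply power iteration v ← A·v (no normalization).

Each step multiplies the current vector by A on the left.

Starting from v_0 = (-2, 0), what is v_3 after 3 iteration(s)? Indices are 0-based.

v_0 = (-2, 0).
v_1 = A·v_0 = (2, -4).
v_2 = A·v_1 = (6, 8).
v_3 = A·v_2 = (-22, 4).

v_3 = (-22, 4)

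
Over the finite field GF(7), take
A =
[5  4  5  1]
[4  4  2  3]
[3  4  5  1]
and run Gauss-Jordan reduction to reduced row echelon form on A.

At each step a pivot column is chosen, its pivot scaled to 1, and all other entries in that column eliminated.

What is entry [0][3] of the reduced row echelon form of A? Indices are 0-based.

M[0][3] = 0

pivot(0,0)=5: scale R0 → (1, 5, 1, 3)
  clear (1,0): R1 −= (4)R0 → (0, 5, 5, 5)
  clear (2,0): R2 −= (3)R0 → (0, 3, 2, 6)
pivot(1,1)=5: scale R1 → (0, 1, 1, 1)
  clear (0,1): R0 −= (5)R1 → (1, 0, 3, 5)
  clear (2,1): R2 −= (3)R1 → (0, 0, 6, 3)
pivot(2,2)=6: scale R2 → (0, 0, 1, 4)
  clear (0,2): R0 −= (3)R2 → (1, 0, 0, 0)
  clear (1,2): R1 −= (1)R2 → (0, 1, 0, 4)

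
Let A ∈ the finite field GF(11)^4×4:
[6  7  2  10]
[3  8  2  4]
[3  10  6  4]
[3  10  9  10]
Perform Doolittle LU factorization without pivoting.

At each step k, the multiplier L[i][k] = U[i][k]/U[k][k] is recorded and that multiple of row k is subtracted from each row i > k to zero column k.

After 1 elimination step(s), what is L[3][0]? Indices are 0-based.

L[3][0] = 6

k=0: U[0][0]=6
  eliminate (1,0): mult=6, new row 1: (0, 10, 1, 10); set L[1][0]=6
  eliminate (2,0): mult=6, new row 2: (0, 1, 5, 10); set L[2][0]=6
  eliminate (3,0): mult=6, new row 3: (0, 1, 8, 5); set L[3][0]=6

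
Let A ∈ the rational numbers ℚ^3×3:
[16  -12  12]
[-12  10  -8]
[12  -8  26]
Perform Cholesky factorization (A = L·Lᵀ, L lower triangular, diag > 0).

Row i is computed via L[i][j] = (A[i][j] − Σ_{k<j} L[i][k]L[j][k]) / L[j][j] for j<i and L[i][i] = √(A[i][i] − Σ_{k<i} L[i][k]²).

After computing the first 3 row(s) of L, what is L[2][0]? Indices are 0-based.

Step 1: L[0][0] = √(16) = 4.
  L[1][0] = (-12) / L[0][0] = -3.
Step 2: L[1][1] = √(1) = 1.
  L[2][0] = (12) / L[0][0] = 3.
  L[2][1] = (1) / L[1][1] = 1.
Step 3: L[2][2] = √(16) = 4.

L[2][0] = 3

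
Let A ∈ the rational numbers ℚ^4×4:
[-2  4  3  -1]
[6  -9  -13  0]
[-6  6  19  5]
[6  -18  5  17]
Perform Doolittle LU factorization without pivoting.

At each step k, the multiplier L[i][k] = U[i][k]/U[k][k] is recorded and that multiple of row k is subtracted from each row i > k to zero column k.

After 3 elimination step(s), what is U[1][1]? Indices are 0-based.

[col 0] pivot -2
  R1 -= -3*R0 → (0, 3, -4, -3)  (L[1][0] := -3)
  R2 -= 3*R0 → (0, -6, 10, 8)  (L[2][0] := 3)
  R3 -= -3*R0 → (0, -6, 14, 14)  (L[3][0] := -3)
[col 1] pivot 3
  R2 -= -2*R1 → (0, 0, 2, 2)  (L[2][1] := -2)
  R3 -= -2*R1 → (0, 0, 6, 8)  (L[3][1] := -2)
[col 2] pivot 2
  R3 -= 3*R2 → (0, 0, 0, 2)  (L[3][2] := 3)

U[1][1] = 3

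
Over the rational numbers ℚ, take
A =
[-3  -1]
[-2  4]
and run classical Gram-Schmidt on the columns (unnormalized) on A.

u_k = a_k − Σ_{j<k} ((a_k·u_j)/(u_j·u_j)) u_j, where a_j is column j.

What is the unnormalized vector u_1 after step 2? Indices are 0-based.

u_1 = (-28/13, 42/13)

Step 1: u_0 = a_0 = (-3, -2).
Step 2: u_1 = a_1 − (-5/13)·u_0 = (-28/13, 42/13).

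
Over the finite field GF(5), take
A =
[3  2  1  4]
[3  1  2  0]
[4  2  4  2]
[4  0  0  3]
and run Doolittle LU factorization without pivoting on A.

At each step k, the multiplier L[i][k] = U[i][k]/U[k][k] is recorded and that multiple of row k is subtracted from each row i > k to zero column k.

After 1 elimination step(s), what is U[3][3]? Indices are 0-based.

[col 0] pivot 3
  R1 -= 1*R0 → (0, 4, 1, 1)  (L[1][0] := 1)
  R2 -= 3*R0 → (0, 1, 1, 0)  (L[2][0] := 3)
  R3 -= 3*R0 → (0, 4, 2, 1)  (L[3][0] := 3)

U[3][3] = 1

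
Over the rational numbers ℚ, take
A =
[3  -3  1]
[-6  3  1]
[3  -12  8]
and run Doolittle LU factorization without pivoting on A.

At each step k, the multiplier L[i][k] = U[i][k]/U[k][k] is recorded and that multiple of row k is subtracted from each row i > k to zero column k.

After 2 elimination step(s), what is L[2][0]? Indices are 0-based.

L[2][0] = 1

Step 1: pivot at (0,0) is 3.
  row1 ← row1 − (-2)·row0  ⇒  L[1][0]=-2, U row1=(0, -3, 3)
  row2 ← row2 − (1)·row0  ⇒  L[2][0]=1, U row2=(0, -9, 7)
Step 2: pivot at (1,1) is -3.
  row2 ← row2 − (3)·row1  ⇒  L[2][1]=3, U row2=(0, 0, -2)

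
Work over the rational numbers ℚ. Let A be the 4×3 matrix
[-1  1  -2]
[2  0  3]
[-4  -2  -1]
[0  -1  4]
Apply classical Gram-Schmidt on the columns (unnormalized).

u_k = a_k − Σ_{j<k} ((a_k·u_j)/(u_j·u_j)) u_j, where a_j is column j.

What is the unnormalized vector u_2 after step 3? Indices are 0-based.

Step 1: u_0 = a_0 = (-1, 2, -4, 0).
Step 2: u_1 = a_1 − (1/3)·u_0 = (4/3, -2/3, -2/3, -1).
Step 3: u_2 = a_2 − (4/7)·u_0 − (-24/11)·u_1 = (114/77, 31/77, -13/77, 20/11).

u_2 = (114/77, 31/77, -13/77, 20/11)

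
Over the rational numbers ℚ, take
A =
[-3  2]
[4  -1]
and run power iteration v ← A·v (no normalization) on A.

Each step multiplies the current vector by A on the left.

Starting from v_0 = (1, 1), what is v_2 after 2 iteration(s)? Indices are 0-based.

v_2 = (9, -7)

v_0 = (1, 1).
v_1 = A·v_0 = (-1, 3).
v_2 = A·v_1 = (9, -7).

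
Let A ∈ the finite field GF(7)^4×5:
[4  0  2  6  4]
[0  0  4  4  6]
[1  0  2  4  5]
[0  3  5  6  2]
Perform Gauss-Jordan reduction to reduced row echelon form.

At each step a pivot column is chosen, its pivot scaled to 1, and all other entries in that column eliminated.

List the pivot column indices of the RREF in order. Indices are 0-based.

[1] R0 /= 4  ⇒  (1, 0, 4, 5, 1)
     R2 -= 1·R0  ⇒  (0, 0, 5, 6, 4)
[2] R1 <-> R3
[2] R1 /= 3  ⇒  (0, 1, 4, 2, 3)
[3] R2 /= 5  ⇒  (0, 0, 1, 4, 5)
     R0 -= 4·R2  ⇒  (1, 0, 0, 3, 2)
     R1 -= 4·R2  ⇒  (0, 1, 0, 0, 4)
     R3 -= 4·R2  ⇒  (0, 0, 0, 2, 0)
[4] R3 /= 2  ⇒  (0, 0, 0, 1, 0)
     R0 -= 3·R3  ⇒  (1, 0, 0, 0, 2)
     R2 -= 4·R3  ⇒  (0, 0, 1, 0, 5)

pivot columns: 0, 1, 2, 3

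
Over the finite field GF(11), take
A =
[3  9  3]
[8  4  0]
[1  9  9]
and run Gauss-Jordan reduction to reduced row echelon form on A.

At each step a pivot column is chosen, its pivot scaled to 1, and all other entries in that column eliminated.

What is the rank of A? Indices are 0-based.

rank = 3

[1] R0 /= 3  ⇒  (1, 3, 1)
     R1 -= 8·R0  ⇒  (0, 2, 3)
     R2 -= 1·R0  ⇒  (0, 6, 8)
[2] R1 /= 2  ⇒  (0, 1, 7)
     R0 -= 3·R1  ⇒  (1, 0, 2)
     R2 -= 6·R1  ⇒  (0, 0, 10)
[3] R2 /= 10  ⇒  (0, 0, 1)
     R0 -= 2·R2  ⇒  (1, 0, 0)
     R1 -= 7·R2  ⇒  (0, 1, 0)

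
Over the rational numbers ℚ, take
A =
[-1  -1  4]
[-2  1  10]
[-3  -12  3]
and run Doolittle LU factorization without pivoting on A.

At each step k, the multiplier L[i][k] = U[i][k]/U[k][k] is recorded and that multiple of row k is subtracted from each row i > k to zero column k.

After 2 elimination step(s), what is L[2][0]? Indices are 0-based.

Step 1: pivot at (0,0) is -1.
  row1 ← row1 − (2)·row0  ⇒  L[1][0]=2, U row1=(0, 3, 2)
  row2 ← row2 − (3)·row0  ⇒  L[2][0]=3, U row2=(0, -9, -9)
Step 2: pivot at (1,1) is 3.
  row2 ← row2 − (-3)·row1  ⇒  L[2][1]=-3, U row2=(0, 0, -3)

L[2][0] = 3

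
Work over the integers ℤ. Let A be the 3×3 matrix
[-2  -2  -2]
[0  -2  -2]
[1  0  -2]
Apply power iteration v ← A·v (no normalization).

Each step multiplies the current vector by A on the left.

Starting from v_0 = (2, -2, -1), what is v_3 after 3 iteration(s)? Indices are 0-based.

v_3 = (100, 52, -12)

v_0 = (2, -2, -1).
v_1 = A·v_0 = (2, 6, 4).
v_2 = A·v_1 = (-24, -20, -6).
v_3 = A·v_2 = (100, 52, -12).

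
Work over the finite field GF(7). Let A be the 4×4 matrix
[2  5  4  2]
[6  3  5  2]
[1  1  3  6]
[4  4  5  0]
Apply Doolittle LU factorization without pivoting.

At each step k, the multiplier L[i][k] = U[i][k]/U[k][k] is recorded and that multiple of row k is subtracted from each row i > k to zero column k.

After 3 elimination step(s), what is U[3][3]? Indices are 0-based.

[col 0] pivot 2
  R1 -= 3*R0 → (0, 2, 0, 3)  (L[1][0] := 3)
  R2 -= 4*R0 → (0, 2, 1, 5)  (L[2][0] := 4)
  R3 -= 2*R0 → (0, 1, 4, 3)  (L[3][0] := 2)
[col 1] pivot 2
  R2 -= 1*R1 → (0, 0, 1, 2)  (L[2][1] := 1)
  R3 -= 4*R1 → (0, 0, 4, 5)  (L[3][1] := 4)
[col 2] pivot 1
  R3 -= 4*R2 → (0, 0, 0, 4)  (L[3][2] := 4)

U[3][3] = 4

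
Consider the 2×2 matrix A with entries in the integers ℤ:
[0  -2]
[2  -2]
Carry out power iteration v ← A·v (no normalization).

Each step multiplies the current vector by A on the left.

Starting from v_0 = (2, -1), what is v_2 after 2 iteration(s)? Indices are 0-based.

v_2 = (-12, -8)

v_0 = (2, -1).
v_1 = A·v_0 = (2, 6).
v_2 = A·v_1 = (-12, -8).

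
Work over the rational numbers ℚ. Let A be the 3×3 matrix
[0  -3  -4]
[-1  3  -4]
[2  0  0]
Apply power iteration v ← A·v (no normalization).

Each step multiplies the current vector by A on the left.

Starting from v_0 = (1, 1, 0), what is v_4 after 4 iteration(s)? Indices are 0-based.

v_4 = (-11, 214, 42)

v_0 = (1, 1, 0).
v_1 = A·v_0 = (-3, 2, 2).
v_2 = A·v_1 = (-14, 1, -6).
v_3 = A·v_2 = (21, 41, -28).
v_4 = A·v_3 = (-11, 214, 42).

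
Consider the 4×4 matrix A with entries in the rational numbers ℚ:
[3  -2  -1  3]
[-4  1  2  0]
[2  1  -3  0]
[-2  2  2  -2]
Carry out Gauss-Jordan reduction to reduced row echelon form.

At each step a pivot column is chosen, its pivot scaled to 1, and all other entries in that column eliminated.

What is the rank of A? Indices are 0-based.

pivot(0,0)=3: scale R0 → (1, -2/3, -1/3, 1)
  clear (1,0): R1 −= (-4)R0 → (0, -5/3, 2/3, 4)
  clear (2,0): R2 −= (2)R0 → (0, 7/3, -7/3, -2)
  clear (3,0): R3 −= (-2)R0 → (0, 2/3, 4/3, 0)
pivot(1,1)=-5/3: scale R1 → (0, 1, -2/5, -12/5)
  clear (0,1): R0 −= (-2/3)R1 → (1, 0, -3/5, -3/5)
  clear (2,1): R2 −= (7/3)R1 → (0, 0, -7/5, 18/5)
  clear (3,1): R3 −= (2/3)R1 → (0, 0, 8/5, 8/5)
pivot(2,2)=-7/5: scale R2 → (0, 0, 1, -18/7)
  clear (0,2): R0 −= (-3/5)R2 → (1, 0, 0, -15/7)
  clear (1,2): R1 −= (-2/5)R2 → (0, 1, 0, -24/7)
  clear (3,2): R3 −= (8/5)R2 → (0, 0, 0, 40/7)
pivot(3,3)=40/7: scale R3 → (0, 0, 0, 1)
  clear (0,3): R0 −= (-15/7)R3 → (1, 0, 0, 0)
  clear (1,3): R1 −= (-24/7)R3 → (0, 1, 0, 0)
  clear (2,3): R2 −= (-18/7)R3 → (0, 0, 1, 0)

rank = 4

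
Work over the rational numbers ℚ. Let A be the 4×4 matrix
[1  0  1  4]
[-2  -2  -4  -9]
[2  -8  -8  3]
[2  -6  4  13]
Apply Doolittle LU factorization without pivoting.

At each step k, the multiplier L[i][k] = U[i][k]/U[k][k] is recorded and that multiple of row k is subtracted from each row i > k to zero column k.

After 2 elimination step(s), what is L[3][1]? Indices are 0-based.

k=0: U[0][0]=1
  eliminate (1,0): mult=-2, new row 1: (0, -2, -2, -1); set L[1][0]=-2
  eliminate (2,0): mult=2, new row 2: (0, -8, -10, -5); set L[2][0]=2
  eliminate (3,0): mult=2, new row 3: (0, -6, 2, 5); set L[3][0]=2
k=1: U[1][1]=-2
  eliminate (2,1): mult=4, new row 2: (0, 0, -2, -1); set L[2][1]=4
  eliminate (3,1): mult=3, new row 3: (0, 0, 8, 8); set L[3][1]=3

L[3][1] = 3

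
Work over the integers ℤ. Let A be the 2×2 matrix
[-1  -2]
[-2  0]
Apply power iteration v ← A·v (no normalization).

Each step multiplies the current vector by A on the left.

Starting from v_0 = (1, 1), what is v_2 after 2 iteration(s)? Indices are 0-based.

v_0 = (1, 1).
v_1 = A·v_0 = (-3, -2).
v_2 = A·v_1 = (7, 6).

v_2 = (7, 6)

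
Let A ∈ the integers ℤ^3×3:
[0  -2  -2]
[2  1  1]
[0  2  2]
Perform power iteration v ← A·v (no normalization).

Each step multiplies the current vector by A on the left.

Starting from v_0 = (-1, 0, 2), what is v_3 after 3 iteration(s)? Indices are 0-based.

v_3 = (-8, -12, 8)

v_0 = (-1, 0, 2).
v_1 = A·v_0 = (-4, 0, 4).
v_2 = A·v_1 = (-8, -4, 8).
v_3 = A·v_2 = (-8, -12, 8).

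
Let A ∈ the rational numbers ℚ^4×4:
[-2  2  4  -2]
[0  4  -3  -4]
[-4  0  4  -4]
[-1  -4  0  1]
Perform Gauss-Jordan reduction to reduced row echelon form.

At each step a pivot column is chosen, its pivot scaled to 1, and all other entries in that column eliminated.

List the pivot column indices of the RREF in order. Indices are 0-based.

pivot columns: 0, 1, 2, 3

step 1: normalize row 0 (÷-2) = (1, -1, -2, 1)
  row 2: subtract -4×row0 = (0, -4, -4, 0)
  row 3: subtract -1×row0 = (0, -5, -2, 2)
step 2: normalize row 1 (÷4) = (0, 1, -3/4, -1)
  row 0: subtract -1×row1 = (1, 0, -11/4, 0)
  row 2: subtract -4×row1 = (0, 0, -7, -4)
  row 3: subtract -5×row1 = (0, 0, -23/4, -3)
step 3: normalize row 2 (÷-7) = (0, 0, 1, 4/7)
  row 0: subtract -11/4×row2 = (1, 0, 0, 11/7)
  row 1: subtract -3/4×row2 = (0, 1, 0, -4/7)
  row 3: subtract -23/4×row2 = (0, 0, 0, 2/7)
step 4: normalize row 3 (÷2/7) = (0, 0, 0, 1)
  row 0: subtract 11/7×row3 = (1, 0, 0, 0)
  row 1: subtract -4/7×row3 = (0, 1, 0, 0)
  row 2: subtract 4/7×row3 = (0, 0, 1, 0)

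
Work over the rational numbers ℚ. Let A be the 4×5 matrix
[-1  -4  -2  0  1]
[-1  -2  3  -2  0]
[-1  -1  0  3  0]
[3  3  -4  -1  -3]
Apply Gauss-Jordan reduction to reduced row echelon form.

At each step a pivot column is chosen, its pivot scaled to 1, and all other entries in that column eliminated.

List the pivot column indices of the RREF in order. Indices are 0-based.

[1] R0 /= -1  ⇒  (1, 4, 2, 0, -1)
     R1 -= -1·R0  ⇒  (0, 2, 5, -2, -1)
     R2 -= -1·R0  ⇒  (0, 3, 2, 3, -1)
     R3 -= 3·R0  ⇒  (0, -9, -10, -1, 0)
[2] R1 /= 2  ⇒  (0, 1, 5/2, -1, -1/2)
     R0 -= 4·R1  ⇒  (1, 0, -8, 4, 1)
     R2 -= 3·R1  ⇒  (0, 0, -11/2, 6, 1/2)
     R3 -= -9·R1  ⇒  (0, 0, 25/2, -10, -9/2)
[3] R2 /= -11/2  ⇒  (0, 0, 1, -12/11, -1/11)
     R0 -= -8·R2  ⇒  (1, 0, 0, -52/11, 3/11)
     R1 -= 5/2·R2  ⇒  (0, 1, 0, 19/11, -3/11)
     R3 -= 25/2·R2  ⇒  (0, 0, 0, 40/11, -37/11)
[4] R3 /= 40/11  ⇒  (0, 0, 0, 1, -37/40)
     R0 -= -52/11·R3  ⇒  (1, 0, 0, 0, -41/10)
     R1 -= 19/11·R3  ⇒  (0, 1, 0, 0, 53/40)
     R2 -= -12/11·R3  ⇒  (0, 0, 1, 0, -11/10)

pivot columns: 0, 1, 2, 3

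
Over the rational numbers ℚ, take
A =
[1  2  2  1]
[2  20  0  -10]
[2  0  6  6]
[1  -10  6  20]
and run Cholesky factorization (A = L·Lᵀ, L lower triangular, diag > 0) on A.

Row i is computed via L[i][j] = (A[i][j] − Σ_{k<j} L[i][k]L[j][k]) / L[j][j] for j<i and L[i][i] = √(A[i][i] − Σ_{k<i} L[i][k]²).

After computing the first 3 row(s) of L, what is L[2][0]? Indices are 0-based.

Step 1: L[0][0] = √(1) = 1.
  L[1][0] = (2) / L[0][0] = 2.
Step 2: L[1][1] = √(16) = 4.
  L[2][0] = (2) / L[0][0] = 2.
  L[2][1] = (-4) / L[1][1] = -1.
Step 3: L[2][2] = √(1) = 1.

L[2][0] = 2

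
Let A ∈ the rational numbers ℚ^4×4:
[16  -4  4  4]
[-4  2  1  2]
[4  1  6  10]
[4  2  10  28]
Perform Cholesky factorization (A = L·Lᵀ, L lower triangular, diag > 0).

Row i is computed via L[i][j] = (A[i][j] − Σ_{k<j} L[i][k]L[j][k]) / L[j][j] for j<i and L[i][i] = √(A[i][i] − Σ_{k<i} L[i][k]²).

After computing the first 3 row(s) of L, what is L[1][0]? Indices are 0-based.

Step 1: L[0][0] = √(16) = 4.
  L[1][0] = (-4) / L[0][0] = -1.
Step 2: L[1][1] = √(1) = 1.
  L[2][0] = (4) / L[0][0] = 1.
  L[2][1] = (2) / L[1][1] = 2.
Step 3: L[2][2] = √(1) = 1.

L[1][0] = -1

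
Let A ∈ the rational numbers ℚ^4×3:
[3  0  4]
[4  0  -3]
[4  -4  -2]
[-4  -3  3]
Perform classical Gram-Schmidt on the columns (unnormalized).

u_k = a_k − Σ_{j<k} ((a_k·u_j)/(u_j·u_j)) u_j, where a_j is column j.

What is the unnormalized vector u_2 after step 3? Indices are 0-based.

u_2 = (7148/1409, -2211/1409, -1350/1409, 1800/1409)

Step 1: u_0 = a_0 = (3, 4, 4, -4).
Step 2: u_1 = a_1 − (-4/57)·u_0 = (4/19, 16/57, -212/57, -187/57).
Step 3: u_2 = a_2 − (-20/57)·u_0 − (-137/1409)·u_1 = (7148/1409, -2211/1409, -1350/1409, 1800/1409).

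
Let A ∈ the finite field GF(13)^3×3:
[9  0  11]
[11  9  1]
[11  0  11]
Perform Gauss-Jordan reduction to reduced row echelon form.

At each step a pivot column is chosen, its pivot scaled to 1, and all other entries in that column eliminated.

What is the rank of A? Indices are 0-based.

rank = 3

step 1: normalize row 0 (÷9) = (1, 0, 7)
  row 1: subtract 11×row0 = (0, 9, 2)
  row 2: subtract 11×row0 = (0, 0, 12)
step 2: normalize row 1 (÷9) = (0, 1, 6)
step 3: normalize row 2 (÷12) = (0, 0, 1)
  row 0: subtract 7×row2 = (1, 0, 0)
  row 1: subtract 6×row2 = (0, 1, 0)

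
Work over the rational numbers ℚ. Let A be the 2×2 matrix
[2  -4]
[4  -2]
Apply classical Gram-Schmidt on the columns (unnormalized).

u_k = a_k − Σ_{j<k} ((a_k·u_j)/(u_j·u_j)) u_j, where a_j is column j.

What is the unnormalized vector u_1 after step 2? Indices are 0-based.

u_1 = (-12/5, 6/5)

Step 1: u_0 = a_0 = (2, 4).
Step 2: u_1 = a_1 − (-4/5)·u_0 = (-12/5, 6/5).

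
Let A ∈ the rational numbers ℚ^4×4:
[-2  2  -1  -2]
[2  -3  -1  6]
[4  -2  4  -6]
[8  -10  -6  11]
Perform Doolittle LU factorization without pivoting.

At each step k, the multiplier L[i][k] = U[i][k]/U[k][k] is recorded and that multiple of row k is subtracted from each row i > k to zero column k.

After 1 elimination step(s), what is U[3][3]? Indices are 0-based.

U[3][3] = 3

Step 1: pivot at (0,0) is -2.
  row1 ← row1 − (-1)·row0  ⇒  L[1][0]=-1, U row1=(0, -1, -2, 4)
  row2 ← row2 − (-2)·row0  ⇒  L[2][0]=-2, U row2=(0, 2, 2, -10)
  row3 ← row3 − (-4)·row0  ⇒  L[3][0]=-4, U row3=(0, -2, -10, 3)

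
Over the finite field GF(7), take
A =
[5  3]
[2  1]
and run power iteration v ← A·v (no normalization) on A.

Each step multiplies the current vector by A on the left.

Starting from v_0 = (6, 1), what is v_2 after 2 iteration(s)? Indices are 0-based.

v_0 = (6, 1).
v_1 = A·v_0 = (5, 6).
v_2 = A·v_1 = (1, 2).

v_2 = (1, 2)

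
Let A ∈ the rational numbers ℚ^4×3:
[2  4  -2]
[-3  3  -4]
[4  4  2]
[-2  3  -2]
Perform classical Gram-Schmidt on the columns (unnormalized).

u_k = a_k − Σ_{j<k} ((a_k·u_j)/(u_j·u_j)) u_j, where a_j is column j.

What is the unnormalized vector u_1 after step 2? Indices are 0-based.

Step 1: u_0 = a_0 = (2, -3, 4, -2).
Step 2: u_1 = a_1 − (3/11)·u_0 = (38/11, 42/11, 32/11, 39/11).

u_1 = (38/11, 42/11, 32/11, 39/11)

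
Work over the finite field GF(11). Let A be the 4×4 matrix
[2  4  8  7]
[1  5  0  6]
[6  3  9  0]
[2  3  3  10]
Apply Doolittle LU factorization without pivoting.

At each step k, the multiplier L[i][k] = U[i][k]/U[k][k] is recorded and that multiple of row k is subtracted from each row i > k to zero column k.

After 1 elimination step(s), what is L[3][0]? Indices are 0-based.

L[3][0] = 1

[col 0] pivot 2
  R1 -= 6*R0 → (0, 3, 7, 8)  (L[1][0] := 6)
  R2 -= 3*R0 → (0, 2, 7, 1)  (L[2][0] := 3)
  R3 -= 1*R0 → (0, 10, 6, 3)  (L[3][0] := 1)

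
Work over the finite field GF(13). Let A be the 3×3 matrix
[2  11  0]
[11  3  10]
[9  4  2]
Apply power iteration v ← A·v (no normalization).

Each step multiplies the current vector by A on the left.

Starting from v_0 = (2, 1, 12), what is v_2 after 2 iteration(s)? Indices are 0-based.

v_0 = (2, 1, 12).
v_1 = A·v_0 = (2, 2, 7).
v_2 = A·v_1 = (0, 7, 1).

v_2 = (0, 7, 1)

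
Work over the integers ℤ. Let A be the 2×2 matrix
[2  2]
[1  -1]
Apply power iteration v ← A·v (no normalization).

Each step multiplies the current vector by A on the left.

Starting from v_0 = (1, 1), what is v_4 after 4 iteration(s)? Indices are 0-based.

v_4 = (56, 20)

v_0 = (1, 1).
v_1 = A·v_0 = (4, 0).
v_2 = A·v_1 = (8, 4).
v_3 = A·v_2 = (24, 4).
v_4 = A·v_3 = (56, 20).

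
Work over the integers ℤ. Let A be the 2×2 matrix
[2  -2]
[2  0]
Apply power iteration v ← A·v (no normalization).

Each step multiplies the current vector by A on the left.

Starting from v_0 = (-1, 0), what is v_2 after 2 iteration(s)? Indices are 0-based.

v_0 = (-1, 0).
v_1 = A·v_0 = (-2, -2).
v_2 = A·v_1 = (0, -4).

v_2 = (0, -4)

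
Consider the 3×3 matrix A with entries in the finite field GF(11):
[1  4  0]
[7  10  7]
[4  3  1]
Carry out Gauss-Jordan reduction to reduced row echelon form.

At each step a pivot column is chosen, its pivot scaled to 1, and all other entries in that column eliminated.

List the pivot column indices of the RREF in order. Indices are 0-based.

step 1: normalize row 0 (÷1) = (1, 4, 0)
  row 1: subtract 7×row0 = (0, 4, 7)
  row 2: subtract 4×row0 = (0, 9, 1)
step 2: normalize row 1 (÷4) = (0, 1, 10)
  row 0: subtract 4×row1 = (1, 0, 4)
  row 2: subtract 9×row1 = (0, 0, 10)
step 3: normalize row 2 (÷10) = (0, 0, 1)
  row 0: subtract 4×row2 = (1, 0, 0)
  row 1: subtract 10×row2 = (0, 1, 0)

pivot columns: 0, 1, 2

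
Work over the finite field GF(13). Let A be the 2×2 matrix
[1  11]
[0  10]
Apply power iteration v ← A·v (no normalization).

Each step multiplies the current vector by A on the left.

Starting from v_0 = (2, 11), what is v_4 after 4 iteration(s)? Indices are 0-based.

v_0 = (2, 11).
v_1 = A·v_0 = (6, 6).
v_2 = A·v_1 = (7, 8).
v_3 = A·v_2 = (4, 2).
v_4 = A·v_3 = (0, 7).

v_4 = (0, 7)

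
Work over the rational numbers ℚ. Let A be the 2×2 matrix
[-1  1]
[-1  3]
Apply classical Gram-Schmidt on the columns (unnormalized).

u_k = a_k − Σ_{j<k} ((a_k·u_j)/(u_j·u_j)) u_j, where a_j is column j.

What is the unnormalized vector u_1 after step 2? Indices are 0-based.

u_1 = (-1, 1)

Step 1: u_0 = a_0 = (-1, -1).
Step 2: u_1 = a_1 − (-2)·u_0 = (-1, 1).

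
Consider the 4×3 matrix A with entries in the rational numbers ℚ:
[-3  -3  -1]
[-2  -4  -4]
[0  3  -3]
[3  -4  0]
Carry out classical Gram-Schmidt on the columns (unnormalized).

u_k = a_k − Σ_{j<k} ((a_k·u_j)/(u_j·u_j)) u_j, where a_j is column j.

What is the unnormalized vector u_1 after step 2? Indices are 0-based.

Step 1: u_0 = a_0 = (-3, -2, 0, 3).
Step 2: u_1 = a_1 − (5/22)·u_0 = (-51/22, -39/11, 3, -103/22).

u_1 = (-51/22, -39/11, 3, -103/22)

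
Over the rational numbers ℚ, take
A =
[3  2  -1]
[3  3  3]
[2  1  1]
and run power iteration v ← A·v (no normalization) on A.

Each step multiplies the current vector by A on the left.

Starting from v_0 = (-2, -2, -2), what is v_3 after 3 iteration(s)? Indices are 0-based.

v_0 = (-2, -2, -2).
v_1 = A·v_0 = (-8, -18, -8).
v_2 = A·v_1 = (-52, -102, -42).
v_3 = A·v_2 = (-318, -588, -248).

v_3 = (-318, -588, -248)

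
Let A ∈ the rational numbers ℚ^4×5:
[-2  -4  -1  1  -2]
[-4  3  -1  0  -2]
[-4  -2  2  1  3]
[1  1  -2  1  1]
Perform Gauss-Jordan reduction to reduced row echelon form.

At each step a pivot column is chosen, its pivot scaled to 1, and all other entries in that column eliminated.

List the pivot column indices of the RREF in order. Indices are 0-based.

pivot(0,0)=-2: scale R0 → (1, 2, 1/2, -1/2, 1)
  clear (1,0): R1 −= (-4)R0 → (0, 11, 1, -2, 2)
  clear (2,0): R2 −= (-4)R0 → (0, 6, 4, -1, 7)
  clear (3,0): R3 −= (1)R0 → (0, -1, -5/2, 3/2, 0)
pivot(1,1)=11: scale R1 → (0, 1, 1/11, -2/11, 2/11)
  clear (0,1): R0 −= (2)R1 → (1, 0, 7/22, -3/22, 7/11)
  clear (2,1): R2 −= (6)R1 → (0, 0, 38/11, 1/11, 65/11)
  clear (3,1): R3 −= (-1)R1 → (0, 0, -53/22, 29/22, 2/11)
pivot(2,2)=38/11: scale R2 → (0, 0, 1, 1/38, 65/38)
  clear (0,2): R0 −= (7/22)R2 → (1, 0, 0, -11/76, 7/76)
  clear (1,2): R1 −= (1/11)R2 → (0, 1, 0, -7/38, 1/38)
  clear (3,2): R3 −= (-53/22)R2 → (0, 0, 0, 105/76, 327/76)
pivot(3,3)=105/76: scale R3 → (0, 0, 0, 1, 109/35)
  clear (0,3): R0 −= (-11/76)R3 → (1, 0, 0, 0, 19/35)
  clear (1,3): R1 −= (-7/38)R3 → (0, 1, 0, 0, 3/5)
  clear (2,3): R2 −= (1/38)R3 → (0, 0, 1, 0, 57/35)

pivot columns: 0, 1, 2, 3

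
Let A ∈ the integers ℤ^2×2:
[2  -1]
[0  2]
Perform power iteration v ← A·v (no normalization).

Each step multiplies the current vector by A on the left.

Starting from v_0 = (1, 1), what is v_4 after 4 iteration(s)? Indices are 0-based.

v_0 = (1, 1).
v_1 = A·v_0 = (1, 2).
v_2 = A·v_1 = (0, 4).
v_3 = A·v_2 = (-4, 8).
v_4 = A·v_3 = (-16, 16).

v_4 = (-16, 16)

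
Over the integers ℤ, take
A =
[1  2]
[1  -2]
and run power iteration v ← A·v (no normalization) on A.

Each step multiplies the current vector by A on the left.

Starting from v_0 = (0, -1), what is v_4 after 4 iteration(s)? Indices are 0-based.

v_0 = (0, -1).
v_1 = A·v_0 = (-2, 2).
v_2 = A·v_1 = (2, -6).
v_3 = A·v_2 = (-10, 14).
v_4 = A·v_3 = (18, -38).

v_4 = (18, -38)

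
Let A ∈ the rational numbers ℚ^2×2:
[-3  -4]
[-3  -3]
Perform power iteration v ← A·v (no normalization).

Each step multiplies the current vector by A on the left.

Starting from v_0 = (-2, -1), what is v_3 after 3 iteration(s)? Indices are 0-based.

v_3 = (426, 369)

v_0 = (-2, -1).
v_1 = A·v_0 = (10, 9).
v_2 = A·v_1 = (-66, -57).
v_3 = A·v_2 = (426, 369).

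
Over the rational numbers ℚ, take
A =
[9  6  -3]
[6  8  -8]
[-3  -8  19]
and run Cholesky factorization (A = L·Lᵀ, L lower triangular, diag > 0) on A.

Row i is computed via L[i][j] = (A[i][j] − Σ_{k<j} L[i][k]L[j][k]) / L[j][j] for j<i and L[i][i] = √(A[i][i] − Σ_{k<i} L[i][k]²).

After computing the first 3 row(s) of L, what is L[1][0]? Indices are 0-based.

Step 1: L[0][0] = √(9) = 3.
  L[1][0] = (6) / L[0][0] = 2.
Step 2: L[1][1] = √(4) = 2.
  L[2][0] = (-3) / L[0][0] = -1.
  L[2][1] = (-6) / L[1][1] = -3.
Step 3: L[2][2] = √(9) = 3.

L[1][0] = 2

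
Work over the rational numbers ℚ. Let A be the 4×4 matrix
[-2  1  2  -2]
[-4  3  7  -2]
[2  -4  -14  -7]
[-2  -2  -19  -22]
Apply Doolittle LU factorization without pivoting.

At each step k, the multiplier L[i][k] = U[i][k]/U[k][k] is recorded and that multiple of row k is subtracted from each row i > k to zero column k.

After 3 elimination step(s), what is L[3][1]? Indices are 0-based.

Step 1: pivot at (0,0) is -2.
  row1 ← row1 − (2)·row0  ⇒  L[1][0]=2, U row1=(0, 1, 3, 2)
  row2 ← row2 − (-1)·row0  ⇒  L[2][0]=-1, U row2=(0, -3, -12, -9)
  row3 ← row3 − (1)·row0  ⇒  L[3][0]=1, U row3=(0, -3, -21, -20)
Step 2: pivot at (1,1) is 1.
  row2 ← row2 − (-3)·row1  ⇒  L[2][1]=-3, U row2=(0, 0, -3, -3)
  row3 ← row3 − (-3)·row1  ⇒  L[3][1]=-3, U row3=(0, 0, -12, -14)
Step 3: pivot at (2,2) is -3.
  row3 ← row3 − (4)·row2  ⇒  L[3][2]=4, U row3=(0, 0, 0, -2)

L[3][1] = -3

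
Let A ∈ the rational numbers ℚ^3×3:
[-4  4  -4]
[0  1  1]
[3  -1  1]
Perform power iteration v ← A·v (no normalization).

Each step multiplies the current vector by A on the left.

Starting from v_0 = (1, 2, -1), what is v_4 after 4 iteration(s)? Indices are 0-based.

v_4 = (248, -38, -14)

v_0 = (1, 2, -1).
v_1 = A·v_0 = (8, 1, 0).
v_2 = A·v_1 = (-28, 1, 23).
v_3 = A·v_2 = (24, 24, -62).
v_4 = A·v_3 = (248, -38, -14).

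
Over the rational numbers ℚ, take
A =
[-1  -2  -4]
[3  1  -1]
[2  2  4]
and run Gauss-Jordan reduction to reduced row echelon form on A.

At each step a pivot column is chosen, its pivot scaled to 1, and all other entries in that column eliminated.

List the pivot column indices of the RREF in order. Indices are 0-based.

pivot columns: 0, 1, 2

step 1: normalize row 0 (÷-1) = (1, 2, 4)
  row 1: subtract 3×row0 = (0, -5, -13)
  row 2: subtract 2×row0 = (0, -2, -4)
step 2: normalize row 1 (÷-5) = (0, 1, 13/5)
  row 0: subtract 2×row1 = (1, 0, -6/5)
  row 2: subtract -2×row1 = (0, 0, 6/5)
step 3: normalize row 2 (÷6/5) = (0, 0, 1)
  row 0: subtract -6/5×row2 = (1, 0, 0)
  row 1: subtract 13/5×row2 = (0, 1, 0)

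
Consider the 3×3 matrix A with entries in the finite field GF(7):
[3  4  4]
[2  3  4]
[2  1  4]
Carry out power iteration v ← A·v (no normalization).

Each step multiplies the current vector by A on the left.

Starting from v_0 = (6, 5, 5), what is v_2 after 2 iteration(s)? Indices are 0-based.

v_0 = (6, 5, 5).
v_1 = A·v_0 = (2, 5, 2).
v_2 = A·v_1 = (6, 6, 3).

v_2 = (6, 6, 3)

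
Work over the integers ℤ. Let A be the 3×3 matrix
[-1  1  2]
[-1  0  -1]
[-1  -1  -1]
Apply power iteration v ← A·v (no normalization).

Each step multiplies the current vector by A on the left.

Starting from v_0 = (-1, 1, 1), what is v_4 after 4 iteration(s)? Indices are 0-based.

v_0 = (-1, 1, 1).
v_1 = A·v_0 = (4, 0, -1).
v_2 = A·v_1 = (-6, -3, -3).
v_3 = A·v_2 = (-3, 9, 12).
v_4 = A·v_3 = (36, -9, -18).

v_4 = (36, -9, -18)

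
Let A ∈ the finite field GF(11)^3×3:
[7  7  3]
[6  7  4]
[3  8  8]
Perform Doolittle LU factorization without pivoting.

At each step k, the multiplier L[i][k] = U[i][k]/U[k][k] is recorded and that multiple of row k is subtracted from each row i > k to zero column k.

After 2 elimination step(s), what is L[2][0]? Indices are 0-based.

k=0: U[0][0]=7
  eliminate (1,0): mult=4, new row 1: (0, 1, 3); set L[1][0]=4
  eliminate (2,0): mult=2, new row 2: (0, 5, 2); set L[2][0]=2
k=1: U[1][1]=1
  eliminate (2,1): mult=5, new row 2: (0, 0, 9); set L[2][1]=5

L[2][0] = 2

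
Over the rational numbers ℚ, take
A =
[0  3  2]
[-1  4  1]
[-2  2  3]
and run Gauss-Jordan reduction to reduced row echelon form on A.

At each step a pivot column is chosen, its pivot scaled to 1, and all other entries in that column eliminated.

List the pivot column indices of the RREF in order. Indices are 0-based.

pivot columns: 0, 1, 2

[1] R0 <-> R1
[1] R0 /= -1  ⇒  (1, -4, -1)
     R2 -= -2·R0  ⇒  (0, -6, 1)
[2] R1 /= 3  ⇒  (0, 1, 2/3)
     R0 -= -4·R1  ⇒  (1, 0, 5/3)
     R2 -= -6·R1  ⇒  (0, 0, 5)
[3] R2 /= 5  ⇒  (0, 0, 1)
     R0 -= 5/3·R2  ⇒  (1, 0, 0)
     R1 -= 2/3·R2  ⇒  (0, 1, 0)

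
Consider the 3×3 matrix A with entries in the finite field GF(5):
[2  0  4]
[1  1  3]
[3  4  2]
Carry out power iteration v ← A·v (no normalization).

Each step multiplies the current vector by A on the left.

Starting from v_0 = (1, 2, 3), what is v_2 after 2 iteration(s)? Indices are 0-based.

v_0 = (1, 2, 3).
v_1 = A·v_0 = (4, 2, 2).
v_2 = A·v_1 = (1, 2, 4).

v_2 = (1, 2, 4)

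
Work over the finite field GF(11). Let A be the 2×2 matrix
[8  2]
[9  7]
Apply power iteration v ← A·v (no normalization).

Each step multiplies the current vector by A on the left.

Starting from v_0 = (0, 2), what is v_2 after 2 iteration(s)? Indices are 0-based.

v_2 = (5, 2)

v_0 = (0, 2).
v_1 = A·v_0 = (4, 3).
v_2 = A·v_1 = (5, 2).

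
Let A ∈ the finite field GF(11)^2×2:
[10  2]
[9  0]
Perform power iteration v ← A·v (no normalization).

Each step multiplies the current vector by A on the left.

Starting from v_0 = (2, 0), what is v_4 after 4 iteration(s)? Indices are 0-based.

v_4 = (10, 5)

v_0 = (2, 0).
v_1 = A·v_0 = (9, 7).
v_2 = A·v_1 = (5, 4).
v_3 = A·v_2 = (3, 1).
v_4 = A·v_3 = (10, 5).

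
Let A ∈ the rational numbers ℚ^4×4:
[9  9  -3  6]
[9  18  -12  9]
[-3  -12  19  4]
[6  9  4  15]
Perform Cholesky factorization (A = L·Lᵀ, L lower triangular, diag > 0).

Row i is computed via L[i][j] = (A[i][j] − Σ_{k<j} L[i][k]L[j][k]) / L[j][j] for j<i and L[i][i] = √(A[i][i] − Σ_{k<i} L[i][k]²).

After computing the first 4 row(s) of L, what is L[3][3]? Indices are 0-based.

L[3][3] = 1

Step 1: L[0][0] = √(9) = 3.
  L[1][0] = (9) / L[0][0] = 3.
Step 2: L[1][1] = √(9) = 3.
  L[2][0] = (-3) / L[0][0] = -1.
  L[2][1] = (-9) / L[1][1] = -3.
Step 3: L[2][2] = √(9) = 3.
  L[3][0] = (6) / L[0][0] = 2.
  L[3][1] = (3) / L[1][1] = 1.
  L[3][2] = (9) / L[2][2] = 3.
Step 4: L[3][3] = √(1) = 1.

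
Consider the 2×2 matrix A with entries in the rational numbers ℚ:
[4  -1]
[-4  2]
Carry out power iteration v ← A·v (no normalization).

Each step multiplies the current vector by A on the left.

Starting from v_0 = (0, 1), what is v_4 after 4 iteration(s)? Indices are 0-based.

v_0 = (0, 1).
v_1 = A·v_0 = (-1, 2).
v_2 = A·v_1 = (-6, 8).
v_3 = A·v_2 = (-32, 40).
v_4 = A·v_3 = (-168, 208).

v_4 = (-168, 208)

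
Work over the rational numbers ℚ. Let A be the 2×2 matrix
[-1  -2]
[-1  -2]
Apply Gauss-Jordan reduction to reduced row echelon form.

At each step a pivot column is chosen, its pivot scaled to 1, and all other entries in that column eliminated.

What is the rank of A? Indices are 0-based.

step 1: normalize row 0 (÷-1) = (1, 2)
  row 1: subtract -1×row0 = (0, 0)
skip col 1 (zero from row 1)

rank = 1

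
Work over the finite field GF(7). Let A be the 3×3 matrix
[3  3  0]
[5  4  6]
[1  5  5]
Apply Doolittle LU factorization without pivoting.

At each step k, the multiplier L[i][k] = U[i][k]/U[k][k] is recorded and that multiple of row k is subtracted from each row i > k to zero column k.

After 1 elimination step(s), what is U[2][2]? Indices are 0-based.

[col 0] pivot 3
  R1 -= 4*R0 → (0, 6, 6)  (L[1][0] := 4)
  R2 -= 5*R0 → (0, 4, 5)  (L[2][0] := 5)

U[2][2] = 5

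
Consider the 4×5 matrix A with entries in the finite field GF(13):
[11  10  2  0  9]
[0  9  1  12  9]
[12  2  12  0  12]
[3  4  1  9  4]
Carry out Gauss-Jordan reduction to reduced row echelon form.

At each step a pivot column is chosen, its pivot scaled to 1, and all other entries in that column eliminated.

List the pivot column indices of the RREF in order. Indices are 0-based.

step 1: normalize row 0 (÷11) = (1, 8, 12, 0, 2)
  row 2: subtract 12×row0 = (0, 10, 11, 0, 1)
  row 3: subtract 3×row0 = (0, 6, 4, 9, 11)
step 2: normalize row 1 (÷9) = (0, 1, 3, 10, 1)
  row 0: subtract 8×row1 = (1, 0, 1, 11, 7)
  row 2: subtract 10×row1 = (0, 0, 7, 4, 4)
  row 3: subtract 6×row1 = (0, 0, 12, 1, 5)
step 3: normalize row 2 (÷7) = (0, 0, 1, 8, 8)
  row 0: subtract 1×row2 = (1, 0, 0, 3, 12)
  row 1: subtract 3×row2 = (0, 1, 0, 12, 3)
  row 3: subtract 12×row2 = (0, 0, 0, 9, 0)
step 4: normalize row 3 (÷9) = (0, 0, 0, 1, 0)
  row 0: subtract 3×row3 = (1, 0, 0, 0, 12)
  row 1: subtract 12×row3 = (0, 1, 0, 0, 3)
  row 2: subtract 8×row3 = (0, 0, 1, 0, 8)

pivot columns: 0, 1, 2, 3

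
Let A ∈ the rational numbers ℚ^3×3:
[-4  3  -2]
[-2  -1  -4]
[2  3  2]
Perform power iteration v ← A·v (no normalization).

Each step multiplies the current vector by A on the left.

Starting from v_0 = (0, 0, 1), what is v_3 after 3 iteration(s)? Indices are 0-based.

v_0 = (0, 0, 1).
v_1 = A·v_0 = (-2, -4, 2).
v_2 = A·v_1 = (-8, 0, -12).
v_3 = A·v_2 = (56, 64, -40).

v_3 = (56, 64, -40)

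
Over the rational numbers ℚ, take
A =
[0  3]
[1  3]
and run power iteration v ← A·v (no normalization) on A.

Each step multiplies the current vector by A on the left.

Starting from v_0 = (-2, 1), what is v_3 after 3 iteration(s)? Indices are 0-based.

v_3 = (18, 21)

v_0 = (-2, 1).
v_1 = A·v_0 = (3, 1).
v_2 = A·v_1 = (3, 6).
v_3 = A·v_2 = (18, 21).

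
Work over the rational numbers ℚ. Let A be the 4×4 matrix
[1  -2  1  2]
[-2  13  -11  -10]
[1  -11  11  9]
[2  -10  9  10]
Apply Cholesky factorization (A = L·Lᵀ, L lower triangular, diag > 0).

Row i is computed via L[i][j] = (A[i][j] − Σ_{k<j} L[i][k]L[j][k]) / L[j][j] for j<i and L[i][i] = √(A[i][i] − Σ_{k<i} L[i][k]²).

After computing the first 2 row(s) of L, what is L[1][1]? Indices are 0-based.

Step 1: L[0][0] = √(1) = 1.
  L[1][0] = (-2) / L[0][0] = -2.
Step 2: L[1][1] = √(9) = 3.

L[1][1] = 3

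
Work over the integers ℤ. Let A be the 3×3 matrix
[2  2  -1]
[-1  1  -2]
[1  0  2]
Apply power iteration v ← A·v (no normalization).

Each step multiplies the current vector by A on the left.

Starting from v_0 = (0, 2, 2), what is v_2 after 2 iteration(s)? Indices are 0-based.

v_2 = (-4, -12, 10)

v_0 = (0, 2, 2).
v_1 = A·v_0 = (2, -2, 4).
v_2 = A·v_1 = (-4, -12, 10).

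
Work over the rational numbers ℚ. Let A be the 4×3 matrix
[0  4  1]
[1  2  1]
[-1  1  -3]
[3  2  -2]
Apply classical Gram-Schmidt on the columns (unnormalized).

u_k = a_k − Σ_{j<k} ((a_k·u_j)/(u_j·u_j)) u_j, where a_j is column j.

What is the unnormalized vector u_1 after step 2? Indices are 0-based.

Step 1: u_0 = a_0 = (0, 1, -1, 3).
Step 2: u_1 = a_1 − (7/11)·u_0 = (4, 15/11, 18/11, 1/11).

u_1 = (4, 15/11, 18/11, 1/11)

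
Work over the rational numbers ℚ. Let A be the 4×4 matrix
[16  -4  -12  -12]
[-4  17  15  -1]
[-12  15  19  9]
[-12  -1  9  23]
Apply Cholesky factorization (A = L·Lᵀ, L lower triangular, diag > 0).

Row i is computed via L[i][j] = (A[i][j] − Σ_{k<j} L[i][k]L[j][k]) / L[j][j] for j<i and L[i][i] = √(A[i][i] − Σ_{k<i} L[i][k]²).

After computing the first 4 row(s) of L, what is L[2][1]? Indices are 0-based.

Step 1: L[0][0] = √(16) = 4.
  L[1][0] = (-4) / L[0][0] = -1.
Step 2: L[1][1] = √(16) = 4.
  L[2][0] = (-12) / L[0][0] = -3.
  L[2][1] = (12) / L[1][1] = 3.
Step 3: L[2][2] = √(1) = 1.
  L[3][0] = (-12) / L[0][0] = -3.
  L[3][1] = (-4) / L[1][1] = -1.
  L[3][2] = (3) / L[2][2] = 3.
Step 4: L[3][3] = √(4) = 2.

L[2][1] = 3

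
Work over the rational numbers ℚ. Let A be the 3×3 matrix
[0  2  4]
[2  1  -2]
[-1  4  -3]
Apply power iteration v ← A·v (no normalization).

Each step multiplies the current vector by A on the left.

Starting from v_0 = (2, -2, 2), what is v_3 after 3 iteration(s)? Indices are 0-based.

v_3 = (220, -170, 112)

v_0 = (2, -2, 2).
v_1 = A·v_0 = (4, -2, -16).
v_2 = A·v_1 = (-68, 38, 36).
v_3 = A·v_2 = (220, -170, 112).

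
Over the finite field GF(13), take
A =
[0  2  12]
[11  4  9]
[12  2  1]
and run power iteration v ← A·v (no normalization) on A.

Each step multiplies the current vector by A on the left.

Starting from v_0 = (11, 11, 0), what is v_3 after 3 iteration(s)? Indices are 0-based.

v_3 = (6, 10, 0)

v_0 = (11, 11, 0).
v_1 = A·v_0 = (9, 9, 11).
v_2 = A·v_1 = (7, 0, 7).
v_3 = A·v_2 = (6, 10, 0).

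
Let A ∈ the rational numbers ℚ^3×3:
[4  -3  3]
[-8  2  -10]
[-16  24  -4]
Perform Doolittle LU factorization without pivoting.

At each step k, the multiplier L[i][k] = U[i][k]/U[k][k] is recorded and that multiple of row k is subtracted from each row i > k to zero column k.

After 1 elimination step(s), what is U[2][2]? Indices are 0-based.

U[2][2] = 8

Step 1: pivot at (0,0) is 4.
  row1 ← row1 − (-2)·row0  ⇒  L[1][0]=-2, U row1=(0, -4, -4)
  row2 ← row2 − (-4)·row0  ⇒  L[2][0]=-4, U row2=(0, 12, 8)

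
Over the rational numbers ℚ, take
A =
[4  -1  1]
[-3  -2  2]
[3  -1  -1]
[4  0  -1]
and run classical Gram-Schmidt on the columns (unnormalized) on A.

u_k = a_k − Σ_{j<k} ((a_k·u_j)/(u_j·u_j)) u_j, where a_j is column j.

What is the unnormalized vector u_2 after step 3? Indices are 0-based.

u_2 = (14/13, 6/299, -334/299, -67/299)

Step 1: u_0 = a_0 = (4, -3, 3, 4).
Step 2: u_1 = a_1 − (-1/50)·u_0 = (-23/25, -103/50, -47/50, 2/25).
Step 3: u_2 = a_2 − (-9/50)·u_0 − (-209/299)·u_1 = (14/13, 6/299, -334/299, -67/299).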